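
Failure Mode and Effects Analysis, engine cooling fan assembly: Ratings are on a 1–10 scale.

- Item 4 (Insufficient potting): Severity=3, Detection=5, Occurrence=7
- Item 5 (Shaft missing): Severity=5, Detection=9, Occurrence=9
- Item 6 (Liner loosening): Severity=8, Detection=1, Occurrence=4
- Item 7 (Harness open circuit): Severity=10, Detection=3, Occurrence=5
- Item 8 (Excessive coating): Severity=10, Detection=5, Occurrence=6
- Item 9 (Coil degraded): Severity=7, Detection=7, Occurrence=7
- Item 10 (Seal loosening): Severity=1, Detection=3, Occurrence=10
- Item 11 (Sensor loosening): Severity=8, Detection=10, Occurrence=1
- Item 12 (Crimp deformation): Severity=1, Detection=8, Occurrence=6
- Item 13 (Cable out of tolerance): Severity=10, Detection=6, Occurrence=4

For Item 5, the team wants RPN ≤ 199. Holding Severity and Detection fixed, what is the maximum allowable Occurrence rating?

4

Item 5: S=5, O=9, D=9 → current RPN = 405.
Fixed product = 45. Need 45 × O ≤ 199, so O ≤ 199/45 = 4.42.
Maximum integer Occurrence rating = 4 (gives RPN 180; O=5 would give 225 > 199).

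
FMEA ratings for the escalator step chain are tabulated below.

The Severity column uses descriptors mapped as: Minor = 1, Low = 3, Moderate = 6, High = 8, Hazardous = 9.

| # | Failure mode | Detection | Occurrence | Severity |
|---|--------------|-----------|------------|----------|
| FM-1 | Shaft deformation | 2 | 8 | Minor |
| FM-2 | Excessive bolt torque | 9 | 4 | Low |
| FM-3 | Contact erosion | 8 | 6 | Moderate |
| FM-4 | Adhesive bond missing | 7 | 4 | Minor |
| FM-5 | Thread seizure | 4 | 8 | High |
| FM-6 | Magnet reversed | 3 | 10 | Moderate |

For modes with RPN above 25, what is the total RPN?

860

RPN = Severity × Occurrence × Detection:
  FM-1: 1 × 8 × 2 = 16
  FM-2: 3 × 4 × 9 = 108
  FM-3: 6 × 6 × 8 = 288
  FM-4: 1 × 4 × 7 = 28
  FM-5: 8 × 8 × 4 = 256
  FM-6: 6 × 10 × 3 = 180
RPN > 25: FM-2 (108), FM-3 (288), FM-4 (28), FM-5 (256), FM-6 (180).
Sum: 108 + 288 + 28 + 256 + 180 = 860.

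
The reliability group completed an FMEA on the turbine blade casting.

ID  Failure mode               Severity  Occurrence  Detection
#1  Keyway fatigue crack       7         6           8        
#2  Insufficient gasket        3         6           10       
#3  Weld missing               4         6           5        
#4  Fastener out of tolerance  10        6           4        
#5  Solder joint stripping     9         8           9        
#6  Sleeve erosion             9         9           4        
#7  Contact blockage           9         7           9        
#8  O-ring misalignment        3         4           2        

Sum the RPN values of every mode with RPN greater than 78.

RPN = Severity × Occurrence × Detection:
  #1: 7 × 6 × 8 = 336
  #2: 3 × 6 × 10 = 180
  #3: 4 × 6 × 5 = 120
  #4: 10 × 6 × 4 = 240
  #5: 9 × 8 × 9 = 648
  #6: 9 × 9 × 4 = 324
  #7: 9 × 7 × 9 = 567
  #8: 3 × 4 × 2 = 24
RPN > 78: #1 (336), #2 (180), #3 (120), #4 (240), #5 (648), #6 (324), #7 (567).
Sum: 336 + 180 + 120 + 240 + 648 + 324 + 567 = 2415.

2415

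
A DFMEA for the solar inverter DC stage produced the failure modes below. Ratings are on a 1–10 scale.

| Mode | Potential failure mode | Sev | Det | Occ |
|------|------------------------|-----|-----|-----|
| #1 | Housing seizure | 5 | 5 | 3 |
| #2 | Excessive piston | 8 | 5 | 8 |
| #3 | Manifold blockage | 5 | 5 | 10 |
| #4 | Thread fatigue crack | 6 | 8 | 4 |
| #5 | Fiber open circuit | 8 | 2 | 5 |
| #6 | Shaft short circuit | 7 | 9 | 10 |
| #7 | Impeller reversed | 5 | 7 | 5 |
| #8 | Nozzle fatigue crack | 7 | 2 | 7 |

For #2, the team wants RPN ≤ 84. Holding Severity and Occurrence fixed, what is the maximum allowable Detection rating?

#2: S=8, O=8, D=5 → current RPN = 320.
Fixed product = 64. Need 64 × D ≤ 84, so D ≤ 84/64 = 1.31.
Maximum integer Detection rating = 1 (gives RPN 64; D=2 would give 128 > 84).

1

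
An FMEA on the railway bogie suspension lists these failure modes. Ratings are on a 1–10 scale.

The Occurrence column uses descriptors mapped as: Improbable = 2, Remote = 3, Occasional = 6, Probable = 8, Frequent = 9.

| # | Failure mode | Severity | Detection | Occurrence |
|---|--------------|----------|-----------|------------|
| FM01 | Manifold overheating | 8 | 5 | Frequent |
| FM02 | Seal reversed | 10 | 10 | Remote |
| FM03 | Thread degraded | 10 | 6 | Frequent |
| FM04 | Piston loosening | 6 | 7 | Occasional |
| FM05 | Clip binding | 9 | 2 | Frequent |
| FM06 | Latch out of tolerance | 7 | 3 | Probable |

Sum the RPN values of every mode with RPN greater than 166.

RPN = Severity × Occurrence × Detection:
  FM01: 8 × 9 × 5 = 360
  FM02: 10 × 3 × 10 = 300
  FM03: 10 × 9 × 6 = 540
  FM04: 6 × 6 × 7 = 252
  FM05: 9 × 9 × 2 = 162
  FM06: 7 × 8 × 3 = 168
RPN > 166: FM01 (360), FM02 (300), FM03 (540), FM04 (252), FM06 (168).
Sum: 360 + 300 + 540 + 252 + 168 = 1620.

1620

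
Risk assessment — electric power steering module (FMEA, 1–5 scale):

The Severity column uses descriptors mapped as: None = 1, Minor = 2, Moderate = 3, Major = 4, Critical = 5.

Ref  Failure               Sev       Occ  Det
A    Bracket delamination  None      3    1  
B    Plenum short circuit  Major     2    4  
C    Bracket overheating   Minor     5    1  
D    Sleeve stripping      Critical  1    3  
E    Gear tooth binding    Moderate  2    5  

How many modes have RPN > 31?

RPN = Severity × Occurrence × Detection:
  A: 1 × 3 × 1 = 3
  B: 4 × 2 × 4 = 32
  C: 2 × 5 × 1 = 10
  D: 5 × 1 × 3 = 15
  E: 3 × 2 × 5 = 30
Modes with RPN > 31: B (32) → 1.

1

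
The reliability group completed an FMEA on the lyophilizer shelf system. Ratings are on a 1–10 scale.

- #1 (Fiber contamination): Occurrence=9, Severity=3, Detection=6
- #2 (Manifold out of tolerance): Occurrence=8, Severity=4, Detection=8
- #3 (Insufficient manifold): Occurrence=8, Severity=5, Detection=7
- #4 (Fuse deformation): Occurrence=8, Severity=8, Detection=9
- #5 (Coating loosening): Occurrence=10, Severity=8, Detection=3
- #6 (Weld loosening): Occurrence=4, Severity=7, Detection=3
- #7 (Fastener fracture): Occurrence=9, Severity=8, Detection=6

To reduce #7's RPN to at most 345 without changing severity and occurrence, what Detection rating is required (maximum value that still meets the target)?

#7: S=8, O=9, D=6 → current RPN = 432.
Fixed product = 72. Need 72 × D ≤ 345, so D ≤ 345/72 = 4.79.
Maximum integer Detection rating = 4 (gives RPN 288; D=5 would give 360 > 345).

4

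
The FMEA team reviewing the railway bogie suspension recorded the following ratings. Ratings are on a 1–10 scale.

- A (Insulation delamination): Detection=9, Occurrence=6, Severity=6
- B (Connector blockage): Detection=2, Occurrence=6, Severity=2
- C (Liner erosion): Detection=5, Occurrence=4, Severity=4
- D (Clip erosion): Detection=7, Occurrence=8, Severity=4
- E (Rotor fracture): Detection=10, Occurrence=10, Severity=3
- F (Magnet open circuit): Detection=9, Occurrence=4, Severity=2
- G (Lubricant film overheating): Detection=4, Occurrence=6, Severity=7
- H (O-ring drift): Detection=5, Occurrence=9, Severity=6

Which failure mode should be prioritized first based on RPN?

RPN = Severity × Occurrence × Detection:
  A: 6 × 6 × 9 = 324
  B: 2 × 6 × 2 = 24
  C: 4 × 4 × 5 = 80
  D: 4 × 8 × 7 = 224
  E: 3 × 10 × 10 = 300
  F: 2 × 4 × 9 = 72
  G: 7 × 6 × 4 = 168
  H: 6 × 9 × 5 = 270
Highest RPN is 324 → A.

A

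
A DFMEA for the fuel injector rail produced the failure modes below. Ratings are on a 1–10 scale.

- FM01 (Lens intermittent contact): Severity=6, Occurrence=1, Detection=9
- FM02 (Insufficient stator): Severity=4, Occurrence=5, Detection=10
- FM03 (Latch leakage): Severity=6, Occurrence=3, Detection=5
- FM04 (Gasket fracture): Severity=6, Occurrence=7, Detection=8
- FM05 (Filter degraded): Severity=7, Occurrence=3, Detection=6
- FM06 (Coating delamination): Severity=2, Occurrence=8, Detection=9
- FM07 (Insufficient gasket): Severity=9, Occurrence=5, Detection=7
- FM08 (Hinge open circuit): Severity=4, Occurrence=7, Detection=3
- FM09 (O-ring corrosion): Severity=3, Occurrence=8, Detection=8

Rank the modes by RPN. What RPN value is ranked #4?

RPN = Severity × Occurrence × Detection:
  FM01: 6 × 1 × 9 = 54
  FM02: 4 × 5 × 10 = 200
  FM03: 6 × 3 × 5 = 90
  FM04: 6 × 7 × 8 = 336
  FM05: 7 × 3 × 6 = 126
  FM06: 2 × 8 × 9 = 144
  FM07: 9 × 5 × 7 = 315
  FM08: 4 × 7 × 3 = 84
  FM09: 3 × 8 × 8 = 192
Sorted descending: 336, 315, 200, 192, 144, 126, 90, 84, 54.
The fourth-highest RPN is 192 (FM09).

192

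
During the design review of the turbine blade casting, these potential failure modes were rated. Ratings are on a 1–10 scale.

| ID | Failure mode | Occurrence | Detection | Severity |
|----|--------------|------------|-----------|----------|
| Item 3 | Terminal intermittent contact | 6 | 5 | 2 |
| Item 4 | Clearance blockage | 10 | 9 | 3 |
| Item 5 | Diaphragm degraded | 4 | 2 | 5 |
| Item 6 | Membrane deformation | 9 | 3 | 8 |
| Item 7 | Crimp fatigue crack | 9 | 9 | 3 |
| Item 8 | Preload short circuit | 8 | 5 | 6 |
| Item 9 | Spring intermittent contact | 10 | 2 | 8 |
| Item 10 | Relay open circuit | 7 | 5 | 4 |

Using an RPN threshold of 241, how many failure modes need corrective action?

2

RPN = Severity × Occurrence × Detection:
  Item 3: 2 × 6 × 5 = 60
  Item 4: 3 × 10 × 9 = 270
  Item 5: 5 × 4 × 2 = 40
  Item 6: 8 × 9 × 3 = 216
  Item 7: 3 × 9 × 9 = 243
  Item 8: 6 × 8 × 5 = 240
  Item 9: 8 × 10 × 2 = 160
  Item 10: 4 × 7 × 5 = 140
Modes with RPN ≥ 241: Item 4 (270), Item 7 (243) → 2.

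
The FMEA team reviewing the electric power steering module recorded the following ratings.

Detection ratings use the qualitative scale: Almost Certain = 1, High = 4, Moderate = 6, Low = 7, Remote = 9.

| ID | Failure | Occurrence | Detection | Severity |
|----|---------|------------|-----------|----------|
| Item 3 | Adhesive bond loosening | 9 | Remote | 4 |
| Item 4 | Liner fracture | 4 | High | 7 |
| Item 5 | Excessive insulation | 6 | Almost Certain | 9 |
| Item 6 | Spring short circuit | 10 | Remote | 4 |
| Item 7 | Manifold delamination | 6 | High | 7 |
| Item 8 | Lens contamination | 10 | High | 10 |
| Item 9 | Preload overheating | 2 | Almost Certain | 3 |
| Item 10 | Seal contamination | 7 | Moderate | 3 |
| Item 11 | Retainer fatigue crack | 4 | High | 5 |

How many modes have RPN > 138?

4

RPN = Severity × Occurrence × Detection:
  Item 3: 4 × 9 × 9 = 324
  Item 4: 7 × 4 × 4 = 112
  Item 5: 9 × 6 × 1 = 54
  Item 6: 4 × 10 × 9 = 360
  Item 7: 7 × 6 × 4 = 168
  Item 8: 10 × 10 × 4 = 400
  Item 9: 3 × 2 × 1 = 6
  Item 10: 3 × 7 × 6 = 126
  Item 11: 5 × 4 × 4 = 80
Modes with RPN > 138: Item 3 (324), Item 6 (360), Item 7 (168), Item 8 (400) → 4.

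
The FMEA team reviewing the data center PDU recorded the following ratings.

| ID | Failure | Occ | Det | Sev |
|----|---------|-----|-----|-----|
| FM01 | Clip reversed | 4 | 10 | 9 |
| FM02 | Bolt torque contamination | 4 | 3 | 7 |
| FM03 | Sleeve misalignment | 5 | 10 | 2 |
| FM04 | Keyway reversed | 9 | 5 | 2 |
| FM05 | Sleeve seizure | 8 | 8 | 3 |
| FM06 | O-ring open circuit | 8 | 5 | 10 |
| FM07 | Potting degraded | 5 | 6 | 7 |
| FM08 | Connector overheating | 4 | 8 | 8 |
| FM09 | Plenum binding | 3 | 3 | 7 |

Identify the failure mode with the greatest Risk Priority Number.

FM06

RPN = Severity × Occurrence × Detection:
  FM01: 9 × 4 × 10 = 360
  FM02: 7 × 4 × 3 = 84
  FM03: 2 × 5 × 10 = 100
  FM04: 2 × 9 × 5 = 90
  FM05: 3 × 8 × 8 = 192
  FM06: 10 × 8 × 5 = 400
  FM07: 7 × 5 × 6 = 210
  FM08: 8 × 4 × 8 = 256
  FM09: 7 × 3 × 3 = 63
Highest RPN is 400 → FM06.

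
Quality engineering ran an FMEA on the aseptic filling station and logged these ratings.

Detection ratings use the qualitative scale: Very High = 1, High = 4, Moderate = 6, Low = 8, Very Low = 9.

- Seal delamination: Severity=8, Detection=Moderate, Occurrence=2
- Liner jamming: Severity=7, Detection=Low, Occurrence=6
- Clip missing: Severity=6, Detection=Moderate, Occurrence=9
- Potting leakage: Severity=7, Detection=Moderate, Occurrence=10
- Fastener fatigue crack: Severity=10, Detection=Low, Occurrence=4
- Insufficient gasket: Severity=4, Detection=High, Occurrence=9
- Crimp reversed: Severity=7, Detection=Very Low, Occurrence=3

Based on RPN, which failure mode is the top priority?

RPN = Severity × Occurrence × Detection:
  Seal delamination: 8 × 2 × 6 = 96
  Liner jamming: 7 × 6 × 8 = 336
  Clip missing: 6 × 9 × 6 = 324
  Potting leakage: 7 × 10 × 6 = 420
  Fastener fatigue crack: 10 × 4 × 8 = 320
  Insufficient gasket: 4 × 9 × 4 = 144
  Crimp reversed: 7 × 3 × 9 = 189
Highest RPN is 420 → Potting leakage.

Potting leakage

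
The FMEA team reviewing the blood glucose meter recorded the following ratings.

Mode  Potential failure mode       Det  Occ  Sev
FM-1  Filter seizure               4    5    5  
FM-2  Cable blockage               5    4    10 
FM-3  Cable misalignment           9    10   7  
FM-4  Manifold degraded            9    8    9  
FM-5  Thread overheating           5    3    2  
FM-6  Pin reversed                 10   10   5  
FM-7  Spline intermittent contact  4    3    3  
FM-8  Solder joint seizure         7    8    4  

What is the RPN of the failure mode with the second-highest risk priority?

RPN = Severity × Occurrence × Detection:
  FM-1: 5 × 5 × 4 = 100
  FM-2: 10 × 4 × 5 = 200
  FM-3: 7 × 10 × 9 = 630
  FM-4: 9 × 8 × 9 = 648
  FM-5: 2 × 3 × 5 = 30
  FM-6: 5 × 10 × 10 = 500
  FM-7: 3 × 3 × 4 = 36
  FM-8: 4 × 8 × 7 = 224
Sorted descending: 648, 630, 500, 224, 200, 100, 36, 30.
The second-highest RPN is 630 (FM-3).

630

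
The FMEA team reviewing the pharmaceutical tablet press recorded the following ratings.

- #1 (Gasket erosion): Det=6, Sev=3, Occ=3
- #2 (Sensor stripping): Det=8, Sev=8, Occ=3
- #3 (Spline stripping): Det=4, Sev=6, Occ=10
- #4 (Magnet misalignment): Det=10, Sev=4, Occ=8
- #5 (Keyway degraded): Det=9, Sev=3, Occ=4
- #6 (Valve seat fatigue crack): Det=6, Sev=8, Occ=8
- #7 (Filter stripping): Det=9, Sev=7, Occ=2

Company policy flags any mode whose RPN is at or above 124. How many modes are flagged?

RPN = Severity × Occurrence × Detection:
  #1: 3 × 3 × 6 = 54
  #2: 8 × 3 × 8 = 192
  #3: 6 × 10 × 4 = 240
  #4: 4 × 8 × 10 = 320
  #5: 3 × 4 × 9 = 108
  #6: 8 × 8 × 6 = 384
  #7: 7 × 2 × 9 = 126
Modes with RPN ≥ 124: #2 (192), #3 (240), #4 (320), #6 (384), #7 (126) → 5.

5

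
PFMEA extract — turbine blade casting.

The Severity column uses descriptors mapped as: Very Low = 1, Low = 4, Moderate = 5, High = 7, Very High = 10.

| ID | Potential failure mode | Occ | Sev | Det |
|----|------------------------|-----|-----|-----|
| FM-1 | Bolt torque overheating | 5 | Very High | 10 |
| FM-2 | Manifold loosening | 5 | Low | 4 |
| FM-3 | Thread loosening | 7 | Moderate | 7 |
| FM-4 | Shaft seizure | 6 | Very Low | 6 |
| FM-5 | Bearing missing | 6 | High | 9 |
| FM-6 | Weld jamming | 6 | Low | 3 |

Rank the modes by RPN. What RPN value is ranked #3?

RPN = Severity × Occurrence × Detection:
  FM-1: 10 × 5 × 10 = 500
  FM-2: 4 × 5 × 4 = 80
  FM-3: 5 × 7 × 7 = 245
  FM-4: 1 × 6 × 6 = 36
  FM-5: 7 × 6 × 9 = 378
  FM-6: 4 × 6 × 3 = 72
Sorted descending: 500, 378, 245, 80, 72, 36.
The third-highest RPN is 245 (FM-3).

245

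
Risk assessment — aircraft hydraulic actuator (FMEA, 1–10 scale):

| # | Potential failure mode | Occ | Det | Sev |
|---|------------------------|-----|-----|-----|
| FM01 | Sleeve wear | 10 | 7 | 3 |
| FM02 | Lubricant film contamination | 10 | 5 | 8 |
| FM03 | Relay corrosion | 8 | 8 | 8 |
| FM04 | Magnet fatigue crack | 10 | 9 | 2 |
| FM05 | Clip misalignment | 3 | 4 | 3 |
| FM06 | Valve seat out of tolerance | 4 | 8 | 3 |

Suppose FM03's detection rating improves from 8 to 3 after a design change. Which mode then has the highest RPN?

FM02

RPN = Severity × Occurrence × Detection:
  FM01: 3 × 10 × 7 = 210
  FM02: 8 × 10 × 5 = 400
  FM03: 8 × 8 × 8 = 512
  FM04: 2 × 10 × 9 = 180
  FM05: 3 × 3 × 4 = 36
  FM06: 3 × 4 × 8 = 96
After action: FM03 → 8 × 8 × 3 = 192.
Revised RPNs: FM02=400, FM01=210, FM03=192, FM04=180, FM06=96, FM05=36.
Highest is now FM02 (400).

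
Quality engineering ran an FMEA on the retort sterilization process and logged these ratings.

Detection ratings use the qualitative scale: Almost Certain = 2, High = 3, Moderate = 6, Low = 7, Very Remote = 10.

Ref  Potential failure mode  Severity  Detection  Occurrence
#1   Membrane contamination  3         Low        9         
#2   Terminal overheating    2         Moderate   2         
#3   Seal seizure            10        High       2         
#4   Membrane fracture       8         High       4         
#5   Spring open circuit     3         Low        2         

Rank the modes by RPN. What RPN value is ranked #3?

RPN = Severity × Occurrence × Detection:
  #1: 3 × 9 × 7 = 189
  #2: 2 × 2 × 6 = 24
  #3: 10 × 2 × 3 = 60
  #4: 8 × 4 × 3 = 96
  #5: 3 × 2 × 7 = 42
Sorted descending: 189, 96, 60, 42, 24.
The third-highest RPN is 60 (#3).

60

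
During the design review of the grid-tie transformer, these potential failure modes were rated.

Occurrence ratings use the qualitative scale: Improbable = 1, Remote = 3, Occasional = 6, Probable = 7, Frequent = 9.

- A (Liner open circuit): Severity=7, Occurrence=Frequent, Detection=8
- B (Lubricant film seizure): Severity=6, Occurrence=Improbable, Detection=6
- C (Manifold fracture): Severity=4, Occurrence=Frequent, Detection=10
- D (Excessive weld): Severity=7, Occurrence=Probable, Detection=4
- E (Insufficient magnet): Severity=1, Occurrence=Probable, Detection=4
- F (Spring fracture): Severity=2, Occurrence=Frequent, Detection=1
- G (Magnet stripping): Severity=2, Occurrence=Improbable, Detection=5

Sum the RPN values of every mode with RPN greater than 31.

1096

RPN = Severity × Occurrence × Detection:
  A: 7 × 9 × 8 = 504
  B: 6 × 1 × 6 = 36
  C: 4 × 9 × 10 = 360
  D: 7 × 7 × 4 = 196
  E: 1 × 7 × 4 = 28
  F: 2 × 9 × 1 = 18
  G: 2 × 1 × 5 = 10
RPN > 31: A (504), B (36), C (360), D (196).
Sum: 504 + 36 + 360 + 196 = 1096.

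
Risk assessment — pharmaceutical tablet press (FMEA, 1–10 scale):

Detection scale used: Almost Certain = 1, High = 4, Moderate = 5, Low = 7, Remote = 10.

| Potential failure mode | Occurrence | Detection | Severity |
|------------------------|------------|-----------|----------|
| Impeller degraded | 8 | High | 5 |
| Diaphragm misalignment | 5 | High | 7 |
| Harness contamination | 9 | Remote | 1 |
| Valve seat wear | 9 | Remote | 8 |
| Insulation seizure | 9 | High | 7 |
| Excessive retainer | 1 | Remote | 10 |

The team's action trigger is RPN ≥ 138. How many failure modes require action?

RPN = Severity × Occurrence × Detection:
  Impeller degraded: 5 × 8 × 4 = 160
  Diaphragm misalignment: 7 × 5 × 4 = 140
  Harness contamination: 1 × 9 × 10 = 90
  Valve seat wear: 8 × 9 × 10 = 720
  Insulation seizure: 7 × 9 × 4 = 252
  Excessive retainer: 10 × 1 × 10 = 100
Modes with RPN ≥ 138: Impeller degraded (160), Diaphragm misalignment (140), Valve seat wear (720), Insulation seizure (252) → 4.

4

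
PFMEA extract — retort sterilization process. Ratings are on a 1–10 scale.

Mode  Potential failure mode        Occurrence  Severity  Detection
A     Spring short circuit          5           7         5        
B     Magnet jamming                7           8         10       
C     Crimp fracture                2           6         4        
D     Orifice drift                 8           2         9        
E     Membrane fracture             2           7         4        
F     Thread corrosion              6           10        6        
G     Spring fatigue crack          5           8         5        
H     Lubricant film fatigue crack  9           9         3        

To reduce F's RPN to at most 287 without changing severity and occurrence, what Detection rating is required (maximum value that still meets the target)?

4

F: S=10, O=6, D=6 → current RPN = 360.
Fixed product = 60. Need 60 × D ≤ 287, so D ≤ 287/60 = 4.78.
Maximum integer Detection rating = 4 (gives RPN 240; D=5 would give 300 > 287).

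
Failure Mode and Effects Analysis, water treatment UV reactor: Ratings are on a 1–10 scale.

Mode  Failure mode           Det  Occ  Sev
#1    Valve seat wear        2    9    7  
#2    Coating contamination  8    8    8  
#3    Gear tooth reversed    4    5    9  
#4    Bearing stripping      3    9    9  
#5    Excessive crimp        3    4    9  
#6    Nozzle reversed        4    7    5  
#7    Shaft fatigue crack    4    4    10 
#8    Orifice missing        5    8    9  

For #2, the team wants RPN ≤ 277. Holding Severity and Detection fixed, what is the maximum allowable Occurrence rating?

4

#2: S=8, O=8, D=8 → current RPN = 512.
Fixed product = 64. Need 64 × O ≤ 277, so O ≤ 277/64 = 4.33.
Maximum integer Occurrence rating = 4 (gives RPN 256; O=5 would give 320 > 277).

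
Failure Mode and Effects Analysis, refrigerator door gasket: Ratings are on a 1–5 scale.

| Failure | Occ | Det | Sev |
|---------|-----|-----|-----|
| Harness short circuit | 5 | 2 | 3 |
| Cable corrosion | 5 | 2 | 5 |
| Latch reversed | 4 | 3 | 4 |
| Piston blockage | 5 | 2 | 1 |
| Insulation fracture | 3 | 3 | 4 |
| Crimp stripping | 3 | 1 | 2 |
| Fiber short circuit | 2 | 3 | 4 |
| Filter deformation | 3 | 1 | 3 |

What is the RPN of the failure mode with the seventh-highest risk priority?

RPN = Severity × Occurrence × Detection:
  Harness short circuit: 3 × 5 × 2 = 30
  Cable corrosion: 5 × 5 × 2 = 50
  Latch reversed: 4 × 4 × 3 = 48
  Piston blockage: 1 × 5 × 2 = 10
  Insulation fracture: 4 × 3 × 3 = 36
  Crimp stripping: 2 × 3 × 1 = 6
  Fiber short circuit: 4 × 2 × 3 = 24
  Filter deformation: 3 × 3 × 1 = 9
Sorted descending: 50, 48, 36, 30, 24, 10, 9, 6.
The seventh-highest RPN is 9 (Filter deformation).

9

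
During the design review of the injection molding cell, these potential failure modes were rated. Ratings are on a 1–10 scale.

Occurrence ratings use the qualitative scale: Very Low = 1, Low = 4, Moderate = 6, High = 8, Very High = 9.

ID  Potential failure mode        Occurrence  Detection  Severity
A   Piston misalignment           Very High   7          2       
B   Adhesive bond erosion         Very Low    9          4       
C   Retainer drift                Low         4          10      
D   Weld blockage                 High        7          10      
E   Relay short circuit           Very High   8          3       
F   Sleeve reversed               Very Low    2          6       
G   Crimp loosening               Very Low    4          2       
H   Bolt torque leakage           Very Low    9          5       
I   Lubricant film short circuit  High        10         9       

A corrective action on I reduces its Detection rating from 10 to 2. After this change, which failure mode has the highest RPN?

D

RPN = Severity × Occurrence × Detection:
  A: 2 × 9 × 7 = 126
  B: 4 × 1 × 9 = 36
  C: 10 × 4 × 4 = 160
  D: 10 × 8 × 7 = 560
  E: 3 × 9 × 8 = 216
  F: 6 × 1 × 2 = 12
  G: 2 × 1 × 4 = 8
  H: 5 × 1 × 9 = 45
  I: 9 × 8 × 10 = 720
After action: I → 9 × 8 × 2 = 144.
Revised RPNs: D=560, E=216, C=160, I=144, A=126, H=45, B=36, F=12, G=8.
Highest is now D (560).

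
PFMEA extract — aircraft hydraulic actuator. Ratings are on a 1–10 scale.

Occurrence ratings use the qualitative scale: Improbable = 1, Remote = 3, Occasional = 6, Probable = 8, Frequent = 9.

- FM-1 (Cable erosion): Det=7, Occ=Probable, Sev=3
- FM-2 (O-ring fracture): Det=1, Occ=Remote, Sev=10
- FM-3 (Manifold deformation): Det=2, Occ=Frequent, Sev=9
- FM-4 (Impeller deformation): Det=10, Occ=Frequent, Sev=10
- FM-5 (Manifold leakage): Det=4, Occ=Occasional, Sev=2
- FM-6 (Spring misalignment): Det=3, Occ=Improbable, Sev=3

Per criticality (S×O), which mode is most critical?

FM-4

Criticality = Severity × Occurrence:
  FM-1: 3 × 8 = 24
  FM-2: 10 × 3 = 30
  FM-3: 9 × 9 = 81
  FM-4: 10 × 9 = 90
  FM-5: 2 × 6 = 12
  FM-6: 3 × 1 = 3
Highest criticality is 90 → FM-4.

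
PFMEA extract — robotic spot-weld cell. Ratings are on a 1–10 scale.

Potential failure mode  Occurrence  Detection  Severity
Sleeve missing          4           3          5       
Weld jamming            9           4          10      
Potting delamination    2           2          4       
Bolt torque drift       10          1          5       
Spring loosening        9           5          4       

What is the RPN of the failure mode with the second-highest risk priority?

RPN = Severity × Occurrence × Detection:
  Sleeve missing: 5 × 4 × 3 = 60
  Weld jamming: 10 × 9 × 4 = 360
  Potting delamination: 4 × 2 × 2 = 16
  Bolt torque drift: 5 × 10 × 1 = 50
  Spring loosening: 4 × 9 × 5 = 180
Sorted descending: 360, 180, 60, 50, 16.
The second-highest RPN is 180 (Spring loosening).

180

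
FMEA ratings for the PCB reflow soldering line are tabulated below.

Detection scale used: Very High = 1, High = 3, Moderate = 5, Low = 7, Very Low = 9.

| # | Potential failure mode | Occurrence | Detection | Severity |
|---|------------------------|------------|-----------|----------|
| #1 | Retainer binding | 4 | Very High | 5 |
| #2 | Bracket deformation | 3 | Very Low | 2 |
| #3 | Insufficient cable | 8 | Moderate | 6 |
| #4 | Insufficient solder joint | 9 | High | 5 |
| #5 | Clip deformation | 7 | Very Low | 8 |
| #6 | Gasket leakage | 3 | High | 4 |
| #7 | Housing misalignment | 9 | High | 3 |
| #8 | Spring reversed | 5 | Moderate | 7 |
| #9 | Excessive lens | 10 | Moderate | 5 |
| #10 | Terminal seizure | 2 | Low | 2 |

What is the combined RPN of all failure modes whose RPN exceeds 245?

754

RPN = Severity × Occurrence × Detection:
  #1: 5 × 4 × 1 = 20
  #2: 2 × 3 × 9 = 54
  #3: 6 × 8 × 5 = 240
  #4: 5 × 9 × 3 = 135
  #5: 8 × 7 × 9 = 504
  #6: 4 × 3 × 3 = 36
  #7: 3 × 9 × 3 = 81
  #8: 7 × 5 × 5 = 175
  #9: 5 × 10 × 5 = 250
  #10: 2 × 2 × 7 = 28
RPN > 245: #5 (504), #9 (250).
Sum: 504 + 250 = 754.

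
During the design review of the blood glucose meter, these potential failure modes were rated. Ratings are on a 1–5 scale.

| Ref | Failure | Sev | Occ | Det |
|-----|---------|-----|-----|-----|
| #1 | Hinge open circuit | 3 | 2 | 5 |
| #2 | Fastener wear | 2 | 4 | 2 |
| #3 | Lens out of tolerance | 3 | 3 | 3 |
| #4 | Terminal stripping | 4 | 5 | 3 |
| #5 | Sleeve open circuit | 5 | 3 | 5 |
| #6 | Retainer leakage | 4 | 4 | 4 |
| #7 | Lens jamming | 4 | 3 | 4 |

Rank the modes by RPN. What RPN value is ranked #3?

RPN = Severity × Occurrence × Detection:
  #1: 3 × 2 × 5 = 30
  #2: 2 × 4 × 2 = 16
  #3: 3 × 3 × 3 = 27
  #4: 4 × 5 × 3 = 60
  #5: 5 × 3 × 5 = 75
  #6: 4 × 4 × 4 = 64
  #7: 4 × 3 × 4 = 48
Sorted descending: 75, 64, 60, 48, 30, 27, 16.
The third-highest RPN is 60 (#4).

60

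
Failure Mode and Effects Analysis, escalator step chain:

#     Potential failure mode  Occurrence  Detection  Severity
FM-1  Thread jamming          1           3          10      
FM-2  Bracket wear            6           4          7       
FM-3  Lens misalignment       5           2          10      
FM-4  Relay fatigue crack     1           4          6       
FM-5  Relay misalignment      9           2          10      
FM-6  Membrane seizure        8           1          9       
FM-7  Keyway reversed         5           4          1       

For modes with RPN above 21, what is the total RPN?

RPN = Severity × Occurrence × Detection:
  FM-1: 10 × 1 × 3 = 30
  FM-2: 7 × 6 × 4 = 168
  FM-3: 10 × 5 × 2 = 100
  FM-4: 6 × 1 × 4 = 24
  FM-5: 10 × 9 × 2 = 180
  FM-6: 9 × 8 × 1 = 72
  FM-7: 1 × 5 × 4 = 20
RPN > 21: FM-1 (30), FM-2 (168), FM-3 (100), FM-4 (24), FM-5 (180), FM-6 (72).
Sum: 30 + 168 + 100 + 24 + 180 + 72 = 574.

574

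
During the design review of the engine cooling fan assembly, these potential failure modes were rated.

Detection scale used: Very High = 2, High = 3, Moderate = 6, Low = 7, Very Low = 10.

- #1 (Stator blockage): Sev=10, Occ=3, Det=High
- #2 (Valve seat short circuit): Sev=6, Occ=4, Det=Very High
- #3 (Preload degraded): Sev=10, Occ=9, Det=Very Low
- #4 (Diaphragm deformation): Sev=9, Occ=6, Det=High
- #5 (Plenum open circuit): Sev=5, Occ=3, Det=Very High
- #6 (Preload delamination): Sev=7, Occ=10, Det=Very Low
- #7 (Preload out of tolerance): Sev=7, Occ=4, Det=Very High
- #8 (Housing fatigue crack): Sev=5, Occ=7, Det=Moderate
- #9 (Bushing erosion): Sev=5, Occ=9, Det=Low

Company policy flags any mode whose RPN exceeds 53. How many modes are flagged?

RPN = Severity × Occurrence × Detection:
  #1: 10 × 3 × 3 = 90
  #2: 6 × 4 × 2 = 48
  #3: 10 × 9 × 10 = 900
  #4: 9 × 6 × 3 = 162
  #5: 5 × 3 × 2 = 30
  #6: 7 × 10 × 10 = 700
  #7: 7 × 4 × 2 = 56
  #8: 5 × 7 × 6 = 210
  #9: 5 × 9 × 7 = 315
Modes with RPN > 53: #1 (90), #3 (900), #4 (162), #6 (700), #7 (56), #8 (210), #9 (315) → 7.

7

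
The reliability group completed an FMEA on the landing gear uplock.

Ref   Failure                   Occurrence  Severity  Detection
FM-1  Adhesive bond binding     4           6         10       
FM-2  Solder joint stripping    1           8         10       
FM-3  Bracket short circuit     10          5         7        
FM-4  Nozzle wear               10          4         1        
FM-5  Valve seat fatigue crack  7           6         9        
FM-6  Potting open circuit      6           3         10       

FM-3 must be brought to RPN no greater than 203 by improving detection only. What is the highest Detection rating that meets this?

4

FM-3: S=5, O=10, D=7 → current RPN = 350.
Fixed product = 50. Need 50 × D ≤ 203, so D ≤ 203/50 = 4.06.
Maximum integer Detection rating = 4 (gives RPN 200; D=5 would give 250 > 203).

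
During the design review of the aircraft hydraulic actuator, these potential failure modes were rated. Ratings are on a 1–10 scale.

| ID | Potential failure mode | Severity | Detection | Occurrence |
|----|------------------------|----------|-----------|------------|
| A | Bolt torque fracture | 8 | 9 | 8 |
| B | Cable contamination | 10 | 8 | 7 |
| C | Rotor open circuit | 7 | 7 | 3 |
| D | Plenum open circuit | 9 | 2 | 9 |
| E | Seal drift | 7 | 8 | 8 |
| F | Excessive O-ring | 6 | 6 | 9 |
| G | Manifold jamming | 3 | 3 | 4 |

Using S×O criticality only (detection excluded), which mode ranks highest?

D

Criticality = Severity × Occurrence:
  A: 8 × 8 = 64
  B: 10 × 7 = 70
  C: 7 × 3 = 21
  D: 9 × 9 = 81
  E: 7 × 8 = 56
  F: 6 × 9 = 54
  G: 3 × 4 = 12
Highest criticality is 81 → D.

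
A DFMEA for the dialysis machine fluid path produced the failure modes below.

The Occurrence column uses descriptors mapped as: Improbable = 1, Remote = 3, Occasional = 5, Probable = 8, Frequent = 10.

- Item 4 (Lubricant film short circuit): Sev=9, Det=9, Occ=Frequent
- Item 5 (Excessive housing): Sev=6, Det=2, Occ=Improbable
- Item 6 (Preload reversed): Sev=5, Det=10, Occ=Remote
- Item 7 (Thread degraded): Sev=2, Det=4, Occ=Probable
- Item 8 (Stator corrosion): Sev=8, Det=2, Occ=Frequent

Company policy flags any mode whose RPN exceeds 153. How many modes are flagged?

RPN = Severity × Occurrence × Detection:
  Item 4: 9 × 10 × 9 = 810
  Item 5: 6 × 1 × 2 = 12
  Item 6: 5 × 3 × 10 = 150
  Item 7: 2 × 8 × 4 = 64
  Item 8: 8 × 10 × 2 = 160
Modes with RPN > 153: Item 4 (810), Item 8 (160) → 2.

2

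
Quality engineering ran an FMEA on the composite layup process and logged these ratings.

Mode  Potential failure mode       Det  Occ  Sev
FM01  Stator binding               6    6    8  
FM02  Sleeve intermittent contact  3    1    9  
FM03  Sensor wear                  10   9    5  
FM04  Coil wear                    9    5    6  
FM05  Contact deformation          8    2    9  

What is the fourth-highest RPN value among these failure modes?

RPN = Severity × Occurrence × Detection:
  FM01: 8 × 6 × 6 = 288
  FM02: 9 × 1 × 3 = 27
  FM03: 5 × 9 × 10 = 450
  FM04: 6 × 5 × 9 = 270
  FM05: 9 × 2 × 8 = 144
Sorted descending: 450, 288, 270, 144, 27.
The fourth-highest RPN is 144 (FM05).

144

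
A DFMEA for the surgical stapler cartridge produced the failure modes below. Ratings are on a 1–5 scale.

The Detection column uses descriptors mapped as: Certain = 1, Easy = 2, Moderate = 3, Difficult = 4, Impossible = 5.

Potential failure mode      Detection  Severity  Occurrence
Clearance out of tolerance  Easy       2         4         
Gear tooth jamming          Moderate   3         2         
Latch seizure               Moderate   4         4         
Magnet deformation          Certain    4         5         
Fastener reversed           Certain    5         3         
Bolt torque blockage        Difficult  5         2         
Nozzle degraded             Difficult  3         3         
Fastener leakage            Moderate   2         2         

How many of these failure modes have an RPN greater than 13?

7

RPN = Severity × Occurrence × Detection:
  Clearance out of tolerance: 2 × 4 × 2 = 16
  Gear tooth jamming: 3 × 2 × 3 = 18
  Latch seizure: 4 × 4 × 3 = 48
  Magnet deformation: 4 × 5 × 1 = 20
  Fastener reversed: 5 × 3 × 1 = 15
  Bolt torque blockage: 5 × 2 × 4 = 40
  Nozzle degraded: 3 × 3 × 4 = 36
  Fastener leakage: 2 × 2 × 3 = 12
Modes with RPN > 13: Clearance out of tolerance (16), Gear tooth jamming (18), Latch seizure (48), Magnet deformation (20), Fastener reversed (15), Bolt torque blockage (40), Nozzle degraded (36) → 7.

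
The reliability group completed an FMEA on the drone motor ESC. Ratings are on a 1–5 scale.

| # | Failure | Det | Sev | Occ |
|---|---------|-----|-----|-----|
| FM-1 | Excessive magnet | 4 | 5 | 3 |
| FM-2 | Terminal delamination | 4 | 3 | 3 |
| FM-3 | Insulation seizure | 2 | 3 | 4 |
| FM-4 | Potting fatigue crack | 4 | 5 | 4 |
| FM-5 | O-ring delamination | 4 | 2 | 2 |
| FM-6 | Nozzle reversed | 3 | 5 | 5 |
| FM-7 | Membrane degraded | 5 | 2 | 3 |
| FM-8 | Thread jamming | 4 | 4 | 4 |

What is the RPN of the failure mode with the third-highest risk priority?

RPN = Severity × Occurrence × Detection:
  FM-1: 5 × 3 × 4 = 60
  FM-2: 3 × 3 × 4 = 36
  FM-3: 3 × 4 × 2 = 24
  FM-4: 5 × 4 × 4 = 80
  FM-5: 2 × 2 × 4 = 16
  FM-6: 5 × 5 × 3 = 75
  FM-7: 2 × 3 × 5 = 30
  FM-8: 4 × 4 × 4 = 64
Sorted descending: 80, 75, 64, 60, 36, 30, 24, 16.
The third-highest RPN is 64 (FM-8).

64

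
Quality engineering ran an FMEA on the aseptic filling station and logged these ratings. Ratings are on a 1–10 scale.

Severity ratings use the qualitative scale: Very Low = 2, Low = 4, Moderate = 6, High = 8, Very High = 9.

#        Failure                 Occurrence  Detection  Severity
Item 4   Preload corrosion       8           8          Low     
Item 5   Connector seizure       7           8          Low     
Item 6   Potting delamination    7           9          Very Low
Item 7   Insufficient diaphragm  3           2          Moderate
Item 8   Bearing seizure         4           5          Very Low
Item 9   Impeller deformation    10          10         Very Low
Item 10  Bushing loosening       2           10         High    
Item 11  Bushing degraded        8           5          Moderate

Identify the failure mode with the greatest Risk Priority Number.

RPN = Severity × Occurrence × Detection:
  Item 4: 4 × 8 × 8 = 256
  Item 5: 4 × 7 × 8 = 224
  Item 6: 2 × 7 × 9 = 126
  Item 7: 6 × 3 × 2 = 36
  Item 8: 2 × 4 × 5 = 40
  Item 9: 2 × 10 × 10 = 200
  Item 10: 8 × 2 × 10 = 160
  Item 11: 6 × 8 × 5 = 240
Highest RPN is 256 → Item 4.

Item 4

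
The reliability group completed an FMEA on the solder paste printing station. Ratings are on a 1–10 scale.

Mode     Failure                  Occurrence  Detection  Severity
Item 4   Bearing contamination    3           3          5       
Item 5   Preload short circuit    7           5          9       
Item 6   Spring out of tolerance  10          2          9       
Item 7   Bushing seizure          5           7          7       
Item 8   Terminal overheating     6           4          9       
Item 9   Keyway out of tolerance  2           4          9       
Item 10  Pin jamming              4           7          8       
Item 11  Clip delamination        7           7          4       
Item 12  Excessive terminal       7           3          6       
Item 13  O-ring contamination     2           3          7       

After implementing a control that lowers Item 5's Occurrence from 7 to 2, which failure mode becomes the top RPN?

RPN = Severity × Occurrence × Detection:
  Item 4: 5 × 3 × 3 = 45
  Item 5: 9 × 7 × 5 = 315
  Item 6: 9 × 10 × 2 = 180
  Item 7: 7 × 5 × 7 = 245
  Item 8: 9 × 6 × 4 = 216
  Item 9: 9 × 2 × 4 = 72
  Item 10: 8 × 4 × 7 = 224
  Item 11: 4 × 7 × 7 = 196
  Item 12: 6 × 7 × 3 = 126
  Item 13: 7 × 2 × 3 = 42
After action: Item 5 → 9 × 2 × 5 = 90.
Revised RPNs: Item 7=245, Item 10=224, Item 8=216, Item 11=196, Item 6=180, Item 12=126, Item 5=90, Item 9=72, Item 4=45, Item 13=42.
Highest is now Item 7 (245).

Item 7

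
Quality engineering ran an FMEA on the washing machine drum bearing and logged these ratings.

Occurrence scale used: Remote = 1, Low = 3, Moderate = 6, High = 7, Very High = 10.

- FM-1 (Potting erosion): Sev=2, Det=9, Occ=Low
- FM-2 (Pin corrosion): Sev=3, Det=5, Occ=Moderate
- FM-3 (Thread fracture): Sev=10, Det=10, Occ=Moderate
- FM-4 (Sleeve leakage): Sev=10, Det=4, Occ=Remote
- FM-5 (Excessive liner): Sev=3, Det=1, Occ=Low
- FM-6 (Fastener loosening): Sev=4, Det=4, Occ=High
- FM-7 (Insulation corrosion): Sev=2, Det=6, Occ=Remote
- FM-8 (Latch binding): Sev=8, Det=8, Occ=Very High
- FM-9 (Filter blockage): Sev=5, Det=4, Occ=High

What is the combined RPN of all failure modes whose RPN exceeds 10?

1688

RPN = Severity × Occurrence × Detection:
  FM-1: 2 × 3 × 9 = 54
  FM-2: 3 × 6 × 5 = 90
  FM-3: 10 × 6 × 10 = 600
  FM-4: 10 × 1 × 4 = 40
  FM-5: 3 × 3 × 1 = 9
  FM-6: 4 × 7 × 4 = 112
  FM-7: 2 × 1 × 6 = 12
  FM-8: 8 × 10 × 8 = 640
  FM-9: 5 × 7 × 4 = 140
RPN > 10: FM-1 (54), FM-2 (90), FM-3 (600), FM-4 (40), FM-6 (112), FM-7 (12), FM-8 (640), FM-9 (140).
Sum: 54 + 90 + 600 + 40 + 112 + 12 + 640 + 140 = 1688.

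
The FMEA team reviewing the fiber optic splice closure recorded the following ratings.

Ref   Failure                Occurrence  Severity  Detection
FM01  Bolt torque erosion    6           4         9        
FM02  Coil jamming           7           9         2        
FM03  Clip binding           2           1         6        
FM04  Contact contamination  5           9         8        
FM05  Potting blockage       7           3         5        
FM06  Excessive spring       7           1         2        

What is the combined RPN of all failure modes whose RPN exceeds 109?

RPN = Severity × Occurrence × Detection:
  FM01: 4 × 6 × 9 = 216
  FM02: 9 × 7 × 2 = 126
  FM03: 1 × 2 × 6 = 12
  FM04: 9 × 5 × 8 = 360
  FM05: 3 × 7 × 5 = 105
  FM06: 1 × 7 × 2 = 14
RPN > 109: FM01 (216), FM02 (126), FM04 (360).
Sum: 216 + 126 + 360 = 702.

702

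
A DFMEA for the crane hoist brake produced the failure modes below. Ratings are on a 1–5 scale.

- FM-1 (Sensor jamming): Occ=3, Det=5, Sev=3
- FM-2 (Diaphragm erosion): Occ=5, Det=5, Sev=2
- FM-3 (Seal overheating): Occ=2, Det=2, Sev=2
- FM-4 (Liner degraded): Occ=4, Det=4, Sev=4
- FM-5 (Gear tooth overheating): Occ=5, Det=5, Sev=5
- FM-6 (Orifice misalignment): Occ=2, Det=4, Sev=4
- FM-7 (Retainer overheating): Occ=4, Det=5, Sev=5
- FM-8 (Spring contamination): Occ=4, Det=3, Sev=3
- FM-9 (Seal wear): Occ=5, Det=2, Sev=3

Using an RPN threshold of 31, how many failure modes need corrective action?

7

RPN = Severity × Occurrence × Detection:
  FM-1: 3 × 3 × 5 = 45
  FM-2: 2 × 5 × 5 = 50
  FM-3: 2 × 2 × 2 = 8
  FM-4: 4 × 4 × 4 = 64
  FM-5: 5 × 5 × 5 = 125
  FM-6: 4 × 2 × 4 = 32
  FM-7: 5 × 4 × 5 = 100
  FM-8: 3 × 4 × 3 = 36
  FM-9: 3 × 5 × 2 = 30
Modes with RPN ≥ 31: FM-1 (45), FM-2 (50), FM-4 (64), FM-5 (125), FM-6 (32), FM-7 (100), FM-8 (36) → 7.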